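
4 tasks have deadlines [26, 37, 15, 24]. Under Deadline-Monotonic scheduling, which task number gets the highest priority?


Sort tasks by relative deadline (ascending):
  Task 3: deadline = 15
  Task 4: deadline = 24
  Task 1: deadline = 26
  Task 2: deadline = 37
Priority order (highest first): [3, 4, 1, 2]
Highest priority task = 3

3


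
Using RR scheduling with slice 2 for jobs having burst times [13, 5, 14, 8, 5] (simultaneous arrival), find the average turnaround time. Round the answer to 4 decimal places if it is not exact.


Time quantum = 2
Execution trace:
  J1 runs 2 units, time = 2
  J2 runs 2 units, time = 4
  J3 runs 2 units, time = 6
  J4 runs 2 units, time = 8
  J5 runs 2 units, time = 10
  J1 runs 2 units, time = 12
  J2 runs 2 units, time = 14
  J3 runs 2 units, time = 16
  J4 runs 2 units, time = 18
  J5 runs 2 units, time = 20
  J1 runs 2 units, time = 22
  J2 runs 1 units, time = 23
  J3 runs 2 units, time = 25
  J4 runs 2 units, time = 27
  J5 runs 1 units, time = 28
  J1 runs 2 units, time = 30
  J3 runs 2 units, time = 32
  J4 runs 2 units, time = 34
  J1 runs 2 units, time = 36
  J3 runs 2 units, time = 38
  J1 runs 2 units, time = 40
  J3 runs 2 units, time = 42
  J1 runs 1 units, time = 43
  J3 runs 2 units, time = 45
Finish times: [43, 23, 45, 34, 28]
Average turnaround = 173/5 = 34.6

34.6


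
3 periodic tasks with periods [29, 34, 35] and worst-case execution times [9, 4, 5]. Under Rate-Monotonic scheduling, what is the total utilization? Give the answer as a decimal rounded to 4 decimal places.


Compute individual utilizations (exact fractions):
  Task 1: C/T = 9/29 (approx. 0.3103)
  Task 2: C/T = 4/34 = 2/17 (approx. 0.1176)
  Task 3: C/T = 5/35 = 1/7 (approx. 0.1429)
Total utilization U = 9/29 + 2/17 + 1/7 = 1970/3451
Rounded to 4 decimal places: U = 0.5708
RM (Liu & Layland) bound for 3 tasks = 0.779763; compare with U = 1970/3451 (approx. 0.570849)
U <= bound, so schedulable by RM sufficient condition.

0.5708


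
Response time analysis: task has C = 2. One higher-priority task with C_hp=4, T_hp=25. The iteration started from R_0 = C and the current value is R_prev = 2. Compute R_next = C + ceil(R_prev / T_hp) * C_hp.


R_next = C + ceil(R_prev / T_hp) * C_hp
ceil(2 / 25) = ceil(0.08) = 1
Interference = 1 * 4 = 4
R_next = 2 + 4 = 6

6


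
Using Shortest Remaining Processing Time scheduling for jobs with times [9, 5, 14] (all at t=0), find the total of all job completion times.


Since all jobs arrive at t=0, SRPT equals SPT ordering.
SPT order: [5, 9, 14]
Completion times:
  Job 1: p=5, C=5
  Job 2: p=9, C=14
  Job 3: p=14, C=28
Total completion time = 5 + 14 + 28 = 47

47


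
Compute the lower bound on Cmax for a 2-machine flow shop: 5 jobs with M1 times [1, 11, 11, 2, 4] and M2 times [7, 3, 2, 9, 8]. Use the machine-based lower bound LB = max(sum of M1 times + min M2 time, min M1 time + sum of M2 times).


LB1 = sum(M1 times) + min(M2 times) = 29 + 2 = 31
LB2 = min(M1 times) + sum(M2 times) = 1 + 29 = 30
Lower bound = max(LB1, LB2) = max(31, 30) = 31

31


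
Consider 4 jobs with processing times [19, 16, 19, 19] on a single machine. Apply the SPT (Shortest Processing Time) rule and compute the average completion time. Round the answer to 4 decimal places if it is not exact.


Sort jobs by processing time (SPT order): [16, 19, 19, 19]
Compute completion times sequentially:
  Job 1: processing = 16, completes at 16
  Job 2: processing = 19, completes at 35
  Job 3: processing = 19, completes at 54
  Job 4: processing = 19, completes at 73
Sum of completion times = 178
Average completion time = 178/4 = 44.5

44.5


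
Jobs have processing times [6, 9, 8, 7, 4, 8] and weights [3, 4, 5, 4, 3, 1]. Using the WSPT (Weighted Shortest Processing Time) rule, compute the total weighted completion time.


Compute p/w ratios and sort ascending (WSPT): [(4, 3), (8, 5), (7, 4), (6, 3), (9, 4), (8, 1)]
Compute weighted completion times:
  Job (p=4,w=3): C=4, w*C=3*4=12
  Job (p=8,w=5): C=12, w*C=5*12=60
  Job (p=7,w=4): C=19, w*C=4*19=76
  Job (p=6,w=3): C=25, w*C=3*25=75
  Job (p=9,w=4): C=34, w*C=4*34=136
  Job (p=8,w=1): C=42, w*C=1*42=42
Total weighted completion time = 401

401


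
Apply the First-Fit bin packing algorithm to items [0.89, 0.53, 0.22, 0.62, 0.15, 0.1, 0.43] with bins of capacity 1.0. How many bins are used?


Place items sequentially using First-Fit:
  Item 0.89 -> new Bin 1
  Item 0.53 -> new Bin 2
  Item 0.22 -> Bin 2 (now 0.75)
  Item 0.62 -> new Bin 3
  Item 0.15 -> Bin 2 (now 0.9)
  Item 0.1 -> Bin 1 (now 0.99)
  Item 0.43 -> new Bin 4
Total bins used = 4

4


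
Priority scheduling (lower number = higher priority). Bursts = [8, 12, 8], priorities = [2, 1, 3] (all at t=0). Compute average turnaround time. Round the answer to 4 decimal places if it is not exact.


Sort by priority (ascending = highest first):
Order: [(1, 12), (2, 8), (3, 8)]
Completion times:
  Priority 1, burst=12, C=12
  Priority 2, burst=8, C=20
  Priority 3, burst=8, C=28
Average turnaround = 60/3 = 20.0

20.0


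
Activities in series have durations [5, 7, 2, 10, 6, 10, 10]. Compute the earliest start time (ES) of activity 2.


Activity 2 starts after activities 1 through 1 complete.
Predecessor durations: [5]
ES = 5 = 5

5


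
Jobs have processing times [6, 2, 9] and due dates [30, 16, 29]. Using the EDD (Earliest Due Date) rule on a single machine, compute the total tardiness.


Sort by due date (EDD order): [(2, 16), (9, 29), (6, 30)]
Compute completion times and tardiness:
  Job 1: p=2, d=16, C=2, tardiness=max(0,2-16)=0
  Job 2: p=9, d=29, C=11, tardiness=max(0,11-29)=0
  Job 3: p=6, d=30, C=17, tardiness=max(0,17-30)=0
Total tardiness = 0

0


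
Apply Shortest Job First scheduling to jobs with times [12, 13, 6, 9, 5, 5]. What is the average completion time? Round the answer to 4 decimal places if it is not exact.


SJF order (ascending): [5, 5, 6, 9, 12, 13]
Completion times:
  Job 1: burst=5, C=5
  Job 2: burst=5, C=10
  Job 3: burst=6, C=16
  Job 4: burst=9, C=25
  Job 5: burst=12, C=37
  Job 6: burst=13, C=50
Average completion = 143/6 = 23.8333

23.8333


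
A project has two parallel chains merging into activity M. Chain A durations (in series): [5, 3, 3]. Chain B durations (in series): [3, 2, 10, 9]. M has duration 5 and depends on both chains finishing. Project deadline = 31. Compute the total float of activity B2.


Forward pass: ES(B2) = sum of predecessors on chain B = 3
EF = ES + duration = 3 + 2 = 5
Backward pass: LF(M) = deadline = 31; LS(M) = 31 - 5 = 26
LF(B2) = LS(M) - sum(successors on chain B) = 26 - 19 = 7
LS = LF - duration = 7 - 2 = 5
Total float = LS - ES = 5 - 3 = 2

2


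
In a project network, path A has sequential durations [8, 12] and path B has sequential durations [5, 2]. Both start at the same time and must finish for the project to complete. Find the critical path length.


Path A total = 8 + 12 = 20
Path B total = 5 + 2 = 7
Critical path = longest path = max(20, 7) = 20

20


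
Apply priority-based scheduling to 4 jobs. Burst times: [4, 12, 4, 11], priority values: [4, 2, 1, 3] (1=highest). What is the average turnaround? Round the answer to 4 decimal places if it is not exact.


Sort by priority (ascending = highest first):
Order: [(1, 4), (2, 12), (3, 11), (4, 4)]
Completion times:
  Priority 1, burst=4, C=4
  Priority 2, burst=12, C=16
  Priority 3, burst=11, C=27
  Priority 4, burst=4, C=31
Average turnaround = 78/4 = 19.5

19.5


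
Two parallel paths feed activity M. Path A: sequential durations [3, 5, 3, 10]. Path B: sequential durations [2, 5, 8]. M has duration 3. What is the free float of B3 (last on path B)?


ES(B3) = sum of predecessors on chain B = 7
EF(B3) = ES + duration = 7 + 8 = 15
Successor of B3 is M. ES(M) = max(sum(A), sum(B)) = max(21, 15) = 21
Free float = ES(successor) - EF(current) = 21 - 15 = 6

6


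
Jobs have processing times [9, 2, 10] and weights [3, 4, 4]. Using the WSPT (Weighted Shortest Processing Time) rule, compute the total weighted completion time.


Compute p/w ratios and sort ascending (WSPT): [(2, 4), (10, 4), (9, 3)]
Compute weighted completion times:
  Job (p=2,w=4): C=2, w*C=4*2=8
  Job (p=10,w=4): C=12, w*C=4*12=48
  Job (p=9,w=3): C=21, w*C=3*21=63
Total weighted completion time = 119

119


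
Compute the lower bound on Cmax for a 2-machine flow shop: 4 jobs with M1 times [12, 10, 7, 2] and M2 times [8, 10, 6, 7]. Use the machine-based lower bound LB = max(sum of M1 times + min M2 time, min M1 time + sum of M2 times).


LB1 = sum(M1 times) + min(M2 times) = 31 + 6 = 37
LB2 = min(M1 times) + sum(M2 times) = 2 + 31 = 33
Lower bound = max(LB1, LB2) = max(37, 33) = 37

37


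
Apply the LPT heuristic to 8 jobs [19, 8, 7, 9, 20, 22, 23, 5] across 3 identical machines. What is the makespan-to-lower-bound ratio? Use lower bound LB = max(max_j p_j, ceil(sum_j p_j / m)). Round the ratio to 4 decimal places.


LPT order: [23, 22, 20, 19, 9, 8, 7, 5]
Machine loads after assignment: [38, 36, 39]
LPT makespan = 39
Lower bound = max(max_job, ceil(total/3)) = max(23, 38) = 38
Ratio = 39 / 38 = 1.0263

1.0263


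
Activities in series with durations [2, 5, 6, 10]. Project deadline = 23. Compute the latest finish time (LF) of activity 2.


LF(activity 2) = deadline - sum of successor durations
Successors: activities 3 through 4 with durations [6, 10]
Sum of successor durations = 16
LF = 23 - 16 = 7

7


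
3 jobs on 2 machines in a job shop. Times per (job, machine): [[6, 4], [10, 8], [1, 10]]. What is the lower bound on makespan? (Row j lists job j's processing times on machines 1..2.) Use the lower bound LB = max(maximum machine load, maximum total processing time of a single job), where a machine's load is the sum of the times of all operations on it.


Machine loads:
  Machine 1: 6 + 10 + 1 = 17
  Machine 2: 4 + 8 + 10 = 22
Max machine load = 22
Job totals:
  Job 1: 10
  Job 2: 18
  Job 3: 11
Max job total = 18
Lower bound = max(22, 18) = 22

22


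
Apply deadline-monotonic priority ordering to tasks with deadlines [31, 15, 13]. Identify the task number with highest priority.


Sort tasks by relative deadline (ascending):
  Task 3: deadline = 13
  Task 2: deadline = 15
  Task 1: deadline = 31
Priority order (highest first): [3, 2, 1]
Highest priority task = 3

3


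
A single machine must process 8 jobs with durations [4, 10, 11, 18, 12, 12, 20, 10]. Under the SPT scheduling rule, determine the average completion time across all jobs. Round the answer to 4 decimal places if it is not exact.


Sort jobs by processing time (SPT order): [4, 10, 10, 11, 12, 12, 18, 20]
Compute completion times sequentially:
  Job 1: processing = 4, completes at 4
  Job 2: processing = 10, completes at 14
  Job 3: processing = 10, completes at 24
  Job 4: processing = 11, completes at 35
  Job 5: processing = 12, completes at 47
  Job 6: processing = 12, completes at 59
  Job 7: processing = 18, completes at 77
  Job 8: processing = 20, completes at 97
Sum of completion times = 357
Average completion time = 357/8 = 44.625

44.625


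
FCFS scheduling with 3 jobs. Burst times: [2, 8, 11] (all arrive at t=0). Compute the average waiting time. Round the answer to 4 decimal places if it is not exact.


FCFS order (as given): [2, 8, 11]
Waiting times:
  Job 1: wait = 0
  Job 2: wait = 2
  Job 3: wait = 10
Sum of waiting times = 12
Average waiting time = 12/3 = 4.0

4.0


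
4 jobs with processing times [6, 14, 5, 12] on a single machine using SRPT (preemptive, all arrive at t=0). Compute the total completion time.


Since all jobs arrive at t=0, SRPT equals SPT ordering.
SPT order: [5, 6, 12, 14]
Completion times:
  Job 1: p=5, C=5
  Job 2: p=6, C=11
  Job 3: p=12, C=23
  Job 4: p=14, C=37
Total completion time = 5 + 11 + 23 + 37 = 76

76


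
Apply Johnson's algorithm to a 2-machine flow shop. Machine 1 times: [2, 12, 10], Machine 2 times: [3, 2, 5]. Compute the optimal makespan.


Apply Johnson's rule:
  Group 1 (a <= b): [(1, 2, 3)]
  Group 2 (a > b): [(3, 10, 5), (2, 12, 2)]
Optimal job order: [1, 3, 2]
Schedule:
  Job 1: M1 done at 2, M2 done at 5
  Job 3: M1 done at 12, M2 done at 17
  Job 2: M1 done at 24, M2 done at 26
Makespan = 26

26


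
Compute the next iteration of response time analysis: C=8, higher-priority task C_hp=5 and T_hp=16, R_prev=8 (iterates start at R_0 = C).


R_next = C + ceil(R_prev / T_hp) * C_hp
ceil(8 / 16) = ceil(0.5) = 1
Interference = 1 * 5 = 5
R_next = 8 + 5 = 13

13


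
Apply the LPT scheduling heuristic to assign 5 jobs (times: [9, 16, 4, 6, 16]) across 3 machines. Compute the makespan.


Sort jobs in decreasing order (LPT): [16, 16, 9, 6, 4]
Assign each job to the least loaded machine:
  Machine 1: jobs [16], load = 16
  Machine 2: jobs [16], load = 16
  Machine 3: jobs [9, 6, 4], load = 19
Makespan = max load = 19

19


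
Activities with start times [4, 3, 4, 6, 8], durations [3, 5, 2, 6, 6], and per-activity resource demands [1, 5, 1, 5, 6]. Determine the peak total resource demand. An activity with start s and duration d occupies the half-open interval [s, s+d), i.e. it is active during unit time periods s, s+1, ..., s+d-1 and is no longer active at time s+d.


Each activity i is active on [start_i, start_i + duration_i).
Compute total resource usage per time slot:
  t=0: active resources = [], total = 0
  t=1: active resources = [], total = 0
  t=2: active resources = [], total = 0
  t=3: active resources = [5], total = 5
  t=4: active resources = [1, 5, 1], total = 7
  t=5: active resources = [1, 5, 1], total = 7
  t=6: active resources = [1, 5, 5], total = 11
  t=7: active resources = [5, 5], total = 10
  t=8: active resources = [5, 6], total = 11
  t=9: active resources = [5, 6], total = 11
  t=10: active resources = [5, 6], total = 11
  t=11: active resources = [5, 6], total = 11
  t=12: active resources = [6], total = 6
  t=13: active resources = [6], total = 6
Peak resource demand = 11

11


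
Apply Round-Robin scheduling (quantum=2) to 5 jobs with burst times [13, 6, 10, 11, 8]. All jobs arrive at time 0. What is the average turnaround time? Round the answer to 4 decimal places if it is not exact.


Time quantum = 2
Execution trace:
  J1 runs 2 units, time = 2
  J2 runs 2 units, time = 4
  J3 runs 2 units, time = 6
  J4 runs 2 units, time = 8
  J5 runs 2 units, time = 10
  J1 runs 2 units, time = 12
  J2 runs 2 units, time = 14
  J3 runs 2 units, time = 16
  J4 runs 2 units, time = 18
  J5 runs 2 units, time = 20
  J1 runs 2 units, time = 22
  J2 runs 2 units, time = 24
  J3 runs 2 units, time = 26
  J4 runs 2 units, time = 28
  J5 runs 2 units, time = 30
  J1 runs 2 units, time = 32
  J3 runs 2 units, time = 34
  J4 runs 2 units, time = 36
  J5 runs 2 units, time = 38
  J1 runs 2 units, time = 40
  J3 runs 2 units, time = 42
  J4 runs 2 units, time = 44
  J1 runs 2 units, time = 46
  J4 runs 1 units, time = 47
  J1 runs 1 units, time = 48
Finish times: [48, 24, 42, 47, 38]
Average turnaround = 199/5 = 39.8

39.8


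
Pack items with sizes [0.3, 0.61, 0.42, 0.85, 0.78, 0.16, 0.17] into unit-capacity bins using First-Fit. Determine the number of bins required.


Place items sequentially using First-Fit:
  Item 0.3 -> new Bin 1
  Item 0.61 -> Bin 1 (now 0.91)
  Item 0.42 -> new Bin 2
  Item 0.85 -> new Bin 3
  Item 0.78 -> new Bin 4
  Item 0.16 -> Bin 2 (now 0.58)
  Item 0.17 -> Bin 2 (now 0.75)
Total bins used = 4

4


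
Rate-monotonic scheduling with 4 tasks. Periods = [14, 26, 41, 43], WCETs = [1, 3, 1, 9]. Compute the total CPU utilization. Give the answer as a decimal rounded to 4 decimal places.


Compute individual utilizations (exact fractions):
  Task 1: C/T = 1/14 (approx. 0.0714)
  Task 2: C/T = 3/26 (approx. 0.1154)
  Task 3: C/T = 1/41 (approx. 0.0244)
  Task 4: C/T = 9/43 (approx. 0.2093)
Total utilization U = 1/14 + 3/26 + 1/41 + 9/43 = 67463/160433
Rounded to 4 decimal places: U = 0.4205
RM (Liu & Layland) bound for 4 tasks = 0.756828; compare with U = 67463/160433 (approx. 0.420506)
U <= bound, so schedulable by RM sufficient condition.

0.4205


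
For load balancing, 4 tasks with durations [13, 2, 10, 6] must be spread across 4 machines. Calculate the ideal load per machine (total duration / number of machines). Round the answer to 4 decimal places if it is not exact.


Total processing time = 13 + 2 + 10 + 6 = 31
Number of machines = 4
Ideal balanced load = 31 / 4 = 7.75

7.75


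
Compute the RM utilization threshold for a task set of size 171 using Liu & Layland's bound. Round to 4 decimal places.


Compute 2^(1/171) = 1.0040617188
Subtract 1: 1.0040617188 - 1 = 0.0040617188
Multiply by n: 171 * 0.0040617188 = 0.6945539148
Round to 4 dp: 0.6946

0.6946


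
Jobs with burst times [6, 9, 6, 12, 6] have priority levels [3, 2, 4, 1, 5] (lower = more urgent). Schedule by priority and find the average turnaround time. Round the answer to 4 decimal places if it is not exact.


Sort by priority (ascending = highest first):
Order: [(1, 12), (2, 9), (3, 6), (4, 6), (5, 6)]
Completion times:
  Priority 1, burst=12, C=12
  Priority 2, burst=9, C=21
  Priority 3, burst=6, C=27
  Priority 4, burst=6, C=33
  Priority 5, burst=6, C=39
Average turnaround = 132/5 = 26.4

26.4


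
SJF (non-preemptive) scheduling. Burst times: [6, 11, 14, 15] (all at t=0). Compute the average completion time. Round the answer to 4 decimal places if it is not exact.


SJF order (ascending): [6, 11, 14, 15]
Completion times:
  Job 1: burst=6, C=6
  Job 2: burst=11, C=17
  Job 3: burst=14, C=31
  Job 4: burst=15, C=46
Average completion = 100/4 = 25.0

25.0


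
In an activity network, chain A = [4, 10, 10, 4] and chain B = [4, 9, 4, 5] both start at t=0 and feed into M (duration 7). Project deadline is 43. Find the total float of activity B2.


Forward pass: ES(B2) = sum of predecessors on chain B = 4
EF = ES + duration = 4 + 9 = 13
Backward pass: LF(M) = deadline = 43; LS(M) = 43 - 7 = 36
LF(B2) = LS(M) - sum(successors on chain B) = 36 - 9 = 27
LS = LF - duration = 27 - 9 = 18
Total float = LS - ES = 18 - 4 = 14

14


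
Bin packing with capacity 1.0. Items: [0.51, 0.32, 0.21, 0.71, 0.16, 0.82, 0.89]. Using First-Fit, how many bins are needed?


Place items sequentially using First-Fit:
  Item 0.51 -> new Bin 1
  Item 0.32 -> Bin 1 (now 0.83)
  Item 0.21 -> new Bin 2
  Item 0.71 -> Bin 2 (now 0.92)
  Item 0.16 -> Bin 1 (now 0.99)
  Item 0.82 -> new Bin 3
  Item 0.89 -> new Bin 4
Total bins used = 4

4


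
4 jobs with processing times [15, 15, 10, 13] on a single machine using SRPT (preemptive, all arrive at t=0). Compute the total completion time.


Since all jobs arrive at t=0, SRPT equals SPT ordering.
SPT order: [10, 13, 15, 15]
Completion times:
  Job 1: p=10, C=10
  Job 2: p=13, C=23
  Job 3: p=15, C=38
  Job 4: p=15, C=53
Total completion time = 10 + 23 + 38 + 53 = 124

124


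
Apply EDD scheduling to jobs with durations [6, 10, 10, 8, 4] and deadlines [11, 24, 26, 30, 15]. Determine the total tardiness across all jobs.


Sort by due date (EDD order): [(6, 11), (4, 15), (10, 24), (10, 26), (8, 30)]
Compute completion times and tardiness:
  Job 1: p=6, d=11, C=6, tardiness=max(0,6-11)=0
  Job 2: p=4, d=15, C=10, tardiness=max(0,10-15)=0
  Job 3: p=10, d=24, C=20, tardiness=max(0,20-24)=0
  Job 4: p=10, d=26, C=30, tardiness=max(0,30-26)=4
  Job 5: p=8, d=30, C=38, tardiness=max(0,38-30)=8
Total tardiness = 12

12


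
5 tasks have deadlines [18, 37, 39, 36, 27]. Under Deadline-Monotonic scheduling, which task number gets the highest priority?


Sort tasks by relative deadline (ascending):
  Task 1: deadline = 18
  Task 5: deadline = 27
  Task 4: deadline = 36
  Task 2: deadline = 37
  Task 3: deadline = 39
Priority order (highest first): [1, 5, 4, 2, 3]
Highest priority task = 1

1


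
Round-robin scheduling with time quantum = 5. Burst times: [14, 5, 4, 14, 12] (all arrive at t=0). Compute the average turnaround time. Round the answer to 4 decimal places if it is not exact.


Time quantum = 5
Execution trace:
  J1 runs 5 units, time = 5
  J2 runs 5 units, time = 10
  J3 runs 4 units, time = 14
  J4 runs 5 units, time = 19
  J5 runs 5 units, time = 24
  J1 runs 5 units, time = 29
  J4 runs 5 units, time = 34
  J5 runs 5 units, time = 39
  J1 runs 4 units, time = 43
  J4 runs 4 units, time = 47
  J5 runs 2 units, time = 49
Finish times: [43, 10, 14, 47, 49]
Average turnaround = 163/5 = 32.6

32.6


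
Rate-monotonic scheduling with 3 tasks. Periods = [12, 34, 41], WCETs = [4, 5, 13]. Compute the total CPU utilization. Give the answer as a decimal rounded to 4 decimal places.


Compute individual utilizations (exact fractions):
  Task 1: C/T = 4/12 = 1/3 (approx. 0.3333)
  Task 2: C/T = 5/34 (approx. 0.1471)
  Task 3: C/T = 13/41 (approx. 0.3171)
Total utilization U = 1/3 + 5/34 + 13/41 = 3335/4182
Rounded to 4 decimal places: U = 0.7975
RM (Liu & Layland) bound for 3 tasks = 0.779763; compare with U = 3335/4182 (approx. 0.797465)
bound < U <= 1, so the RM sufficient condition is not met (inconclusive; an exact test such as response-time analysis is needed).

0.7975


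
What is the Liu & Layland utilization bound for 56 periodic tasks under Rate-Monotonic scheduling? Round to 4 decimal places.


Compute 2^(1/56) = 1.0124545481
Subtract 1: 1.0124545481 - 1 = 0.0124545481
Multiply by n: 56 * 0.0124545481 = 0.6974546936
Round to 4 dp: 0.6975

0.6975


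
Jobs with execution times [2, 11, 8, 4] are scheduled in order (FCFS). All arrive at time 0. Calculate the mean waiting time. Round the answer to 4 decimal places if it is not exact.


FCFS order (as given): [2, 11, 8, 4]
Waiting times:
  Job 1: wait = 0
  Job 2: wait = 2
  Job 3: wait = 13
  Job 4: wait = 21
Sum of waiting times = 36
Average waiting time = 36/4 = 9.0

9.0


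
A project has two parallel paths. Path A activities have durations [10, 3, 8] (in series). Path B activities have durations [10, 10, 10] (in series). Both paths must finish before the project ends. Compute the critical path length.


Path A total = 10 + 3 + 8 = 21
Path B total = 10 + 10 + 10 = 30
Critical path = longest path = max(21, 30) = 30

30


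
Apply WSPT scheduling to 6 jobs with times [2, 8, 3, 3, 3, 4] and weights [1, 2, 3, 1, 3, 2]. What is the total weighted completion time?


Compute p/w ratios and sort ascending (WSPT): [(3, 3), (3, 3), (2, 1), (4, 2), (3, 1), (8, 2)]
Compute weighted completion times:
  Job (p=3,w=3): C=3, w*C=3*3=9
  Job (p=3,w=3): C=6, w*C=3*6=18
  Job (p=2,w=1): C=8, w*C=1*8=8
  Job (p=4,w=2): C=12, w*C=2*12=24
  Job (p=3,w=1): C=15, w*C=1*15=15
  Job (p=8,w=2): C=23, w*C=2*23=46
Total weighted completion time = 120

120


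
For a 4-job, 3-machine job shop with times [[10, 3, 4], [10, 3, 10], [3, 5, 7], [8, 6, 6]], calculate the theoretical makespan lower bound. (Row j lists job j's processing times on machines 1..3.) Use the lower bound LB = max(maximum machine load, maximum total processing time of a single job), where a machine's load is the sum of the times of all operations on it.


Machine loads:
  Machine 1: 10 + 10 + 3 + 8 = 31
  Machine 2: 3 + 3 + 5 + 6 = 17
  Machine 3: 4 + 10 + 7 + 6 = 27
Max machine load = 31
Job totals:
  Job 1: 17
  Job 2: 23
  Job 3: 15
  Job 4: 20
Max job total = 23
Lower bound = max(31, 23) = 31

31


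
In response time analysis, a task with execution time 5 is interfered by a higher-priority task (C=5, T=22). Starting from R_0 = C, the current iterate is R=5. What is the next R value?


R_next = C + ceil(R_prev / T_hp) * C_hp
ceil(5 / 22) = ceil(0.2273) = 1
Interference = 1 * 5 = 5
R_next = 5 + 5 = 10

10


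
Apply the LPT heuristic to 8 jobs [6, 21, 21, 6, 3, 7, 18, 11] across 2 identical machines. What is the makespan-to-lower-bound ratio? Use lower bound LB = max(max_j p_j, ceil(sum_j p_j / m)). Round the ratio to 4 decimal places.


LPT order: [21, 21, 18, 11, 7, 6, 6, 3]
Machine loads after assignment: [48, 45]
LPT makespan = 48
Lower bound = max(max_job, ceil(total/2)) = max(21, 47) = 47
Ratio = 48 / 47 = 1.0213

1.0213


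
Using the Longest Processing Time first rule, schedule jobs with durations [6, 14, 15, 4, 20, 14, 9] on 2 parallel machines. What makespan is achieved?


Sort jobs in decreasing order (LPT): [20, 15, 14, 14, 9, 6, 4]
Assign each job to the least loaded machine:
  Machine 1: jobs [20, 14, 6], load = 40
  Machine 2: jobs [15, 14, 9, 4], load = 42
Makespan = max load = 42

42


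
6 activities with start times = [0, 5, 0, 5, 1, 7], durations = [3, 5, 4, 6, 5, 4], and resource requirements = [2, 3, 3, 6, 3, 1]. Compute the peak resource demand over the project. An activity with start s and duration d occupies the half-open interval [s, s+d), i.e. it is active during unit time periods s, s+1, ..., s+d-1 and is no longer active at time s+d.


Each activity i is active on [start_i, start_i + duration_i).
Compute total resource usage per time slot:
  t=0: active resources = [2, 3], total = 5
  t=1: active resources = [2, 3, 3], total = 8
  t=2: active resources = [2, 3, 3], total = 8
  t=3: active resources = [3, 3], total = 6
  t=4: active resources = [3], total = 3
  t=5: active resources = [3, 6, 3], total = 12
  t=6: active resources = [3, 6], total = 9
  t=7: active resources = [3, 6, 1], total = 10
  t=8: active resources = [3, 6, 1], total = 10
  t=9: active resources = [3, 6, 1], total = 10
  t=10: active resources = [6, 1], total = 7
Peak resource demand = 12

12


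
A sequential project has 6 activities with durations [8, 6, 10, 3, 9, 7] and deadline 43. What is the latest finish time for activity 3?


LF(activity 3) = deadline - sum of successor durations
Successors: activities 4 through 6 with durations [3, 9, 7]
Sum of successor durations = 19
LF = 43 - 19 = 24

24


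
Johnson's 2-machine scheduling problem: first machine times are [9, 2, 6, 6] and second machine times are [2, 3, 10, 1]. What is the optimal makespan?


Apply Johnson's rule:
  Group 1 (a <= b): [(2, 2, 3), (3, 6, 10)]
  Group 2 (a > b): [(1, 9, 2), (4, 6, 1)]
Optimal job order: [2, 3, 1, 4]
Schedule:
  Job 2: M1 done at 2, M2 done at 5
  Job 3: M1 done at 8, M2 done at 18
  Job 1: M1 done at 17, M2 done at 20
  Job 4: M1 done at 23, M2 done at 24
Makespan = 24

24


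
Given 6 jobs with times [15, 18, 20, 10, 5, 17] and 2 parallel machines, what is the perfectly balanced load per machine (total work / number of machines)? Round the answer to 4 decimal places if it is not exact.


Total processing time = 15 + 18 + 20 + 10 + 5 + 17 = 85
Number of machines = 2
Ideal balanced load = 85 / 2 = 42.5

42.5


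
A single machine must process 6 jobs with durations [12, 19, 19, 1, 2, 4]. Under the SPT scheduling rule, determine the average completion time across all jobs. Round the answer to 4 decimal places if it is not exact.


Sort jobs by processing time (SPT order): [1, 2, 4, 12, 19, 19]
Compute completion times sequentially:
  Job 1: processing = 1, completes at 1
  Job 2: processing = 2, completes at 3
  Job 3: processing = 4, completes at 7
  Job 4: processing = 12, completes at 19
  Job 5: processing = 19, completes at 38
  Job 6: processing = 19, completes at 57
Sum of completion times = 125
Average completion time = 125/6 = 20.8333

20.8333


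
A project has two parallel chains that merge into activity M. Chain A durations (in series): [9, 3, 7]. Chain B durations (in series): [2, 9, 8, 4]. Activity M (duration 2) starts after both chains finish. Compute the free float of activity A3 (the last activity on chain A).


ES(A3) = sum of predecessors on chain A = 12
EF(A3) = ES + duration = 12 + 7 = 19
Successor of A3 is M. ES(M) = max(sum(A), sum(B)) = max(19, 23) = 23
Free float = ES(successor) - EF(current) = 23 - 19 = 4

4


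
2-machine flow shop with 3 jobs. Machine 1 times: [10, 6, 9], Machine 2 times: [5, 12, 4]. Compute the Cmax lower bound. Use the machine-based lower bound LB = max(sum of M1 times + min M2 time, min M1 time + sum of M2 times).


LB1 = sum(M1 times) + min(M2 times) = 25 + 4 = 29
LB2 = min(M1 times) + sum(M2 times) = 6 + 21 = 27
Lower bound = max(LB1, LB2) = max(29, 27) = 29

29


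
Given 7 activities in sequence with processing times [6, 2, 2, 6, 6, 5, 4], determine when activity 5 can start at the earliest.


Activity 5 starts after activities 1 through 4 complete.
Predecessor durations: [6, 2, 2, 6]
ES = 6 + 2 + 2 + 6 = 16

16


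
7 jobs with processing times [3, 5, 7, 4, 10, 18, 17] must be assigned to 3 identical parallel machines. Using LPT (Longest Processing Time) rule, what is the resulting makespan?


Sort jobs in decreasing order (LPT): [18, 17, 10, 7, 5, 4, 3]
Assign each job to the least loaded machine:
  Machine 1: jobs [18, 3], load = 21
  Machine 2: jobs [17, 5], load = 22
  Machine 3: jobs [10, 7, 4], load = 21
Makespan = max load = 22

22


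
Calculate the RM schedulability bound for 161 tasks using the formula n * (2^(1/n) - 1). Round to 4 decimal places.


Compute 2^(1/161) = 1.0043145429
Subtract 1: 1.0043145429 - 1 = 0.0043145429
Multiply by n: 161 * 0.0043145429 = 0.6946414069
Round to 4 dp: 0.6946

0.6946


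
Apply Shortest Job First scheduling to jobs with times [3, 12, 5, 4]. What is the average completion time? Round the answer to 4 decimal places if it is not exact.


SJF order (ascending): [3, 4, 5, 12]
Completion times:
  Job 1: burst=3, C=3
  Job 2: burst=4, C=7
  Job 3: burst=5, C=12
  Job 4: burst=12, C=24
Average completion = 46/4 = 11.5

11.5


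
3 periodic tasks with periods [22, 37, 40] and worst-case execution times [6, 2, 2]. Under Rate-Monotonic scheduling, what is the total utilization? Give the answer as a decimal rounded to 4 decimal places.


Compute individual utilizations (exact fractions):
  Task 1: C/T = 6/22 = 3/11 (approx. 0.2727)
  Task 2: C/T = 2/37 (approx. 0.0541)
  Task 3: C/T = 2/40 = 1/20 (approx. 0.05)
Total utilization U = 3/11 + 2/37 + 1/20 = 3067/8140
Rounded to 4 decimal places: U = 0.3768
RM (Liu & Layland) bound for 3 tasks = 0.779763; compare with U = 3067/8140 (approx. 0.376781)
U <= bound, so schedulable by RM sufficient condition.

0.3768


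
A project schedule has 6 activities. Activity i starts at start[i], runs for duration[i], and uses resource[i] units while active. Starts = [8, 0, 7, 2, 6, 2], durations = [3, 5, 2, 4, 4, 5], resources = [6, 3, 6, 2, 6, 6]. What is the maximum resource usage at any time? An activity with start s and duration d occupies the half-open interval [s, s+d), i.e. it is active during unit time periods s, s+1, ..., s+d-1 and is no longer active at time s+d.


Each activity i is active on [start_i, start_i + duration_i).
Compute total resource usage per time slot:
  t=0: active resources = [3], total = 3
  t=1: active resources = [3], total = 3
  t=2: active resources = [3, 2, 6], total = 11
  t=3: active resources = [3, 2, 6], total = 11
  t=4: active resources = [3, 2, 6], total = 11
  t=5: active resources = [2, 6], total = 8
  t=6: active resources = [6, 6], total = 12
  t=7: active resources = [6, 6], total = 12
  t=8: active resources = [6, 6, 6], total = 18
  t=9: active resources = [6, 6], total = 12
  t=10: active resources = [6], total = 6
Peak resource demand = 18

18


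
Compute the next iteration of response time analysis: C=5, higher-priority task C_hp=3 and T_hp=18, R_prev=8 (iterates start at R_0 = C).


R_next = C + ceil(R_prev / T_hp) * C_hp
ceil(8 / 18) = ceil(0.4444) = 1
Interference = 1 * 3 = 3
R_next = 5 + 3 = 8
R_next = R_prev, so the iteration has converged (response time = 8).

8


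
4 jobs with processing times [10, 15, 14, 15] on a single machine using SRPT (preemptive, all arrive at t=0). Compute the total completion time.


Since all jobs arrive at t=0, SRPT equals SPT ordering.
SPT order: [10, 14, 15, 15]
Completion times:
  Job 1: p=10, C=10
  Job 2: p=14, C=24
  Job 3: p=15, C=39
  Job 4: p=15, C=54
Total completion time = 10 + 24 + 39 + 54 = 127

127


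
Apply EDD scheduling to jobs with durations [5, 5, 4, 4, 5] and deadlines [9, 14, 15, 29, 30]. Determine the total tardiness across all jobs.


Sort by due date (EDD order): [(5, 9), (5, 14), (4, 15), (4, 29), (5, 30)]
Compute completion times and tardiness:
  Job 1: p=5, d=9, C=5, tardiness=max(0,5-9)=0
  Job 2: p=5, d=14, C=10, tardiness=max(0,10-14)=0
  Job 3: p=4, d=15, C=14, tardiness=max(0,14-15)=0
  Job 4: p=4, d=29, C=18, tardiness=max(0,18-29)=0
  Job 5: p=5, d=30, C=23, tardiness=max(0,23-30)=0
Total tardiness = 0

0


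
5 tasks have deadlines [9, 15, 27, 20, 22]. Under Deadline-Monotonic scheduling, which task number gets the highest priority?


Sort tasks by relative deadline (ascending):
  Task 1: deadline = 9
  Task 2: deadline = 15
  Task 4: deadline = 20
  Task 5: deadline = 22
  Task 3: deadline = 27
Priority order (highest first): [1, 2, 4, 5, 3]
Highest priority task = 1

1


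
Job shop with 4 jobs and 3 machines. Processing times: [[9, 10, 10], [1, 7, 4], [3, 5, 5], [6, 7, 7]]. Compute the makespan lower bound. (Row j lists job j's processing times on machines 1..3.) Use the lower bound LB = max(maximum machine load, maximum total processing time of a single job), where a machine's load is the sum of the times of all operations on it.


Machine loads:
  Machine 1: 9 + 1 + 3 + 6 = 19
  Machine 2: 10 + 7 + 5 + 7 = 29
  Machine 3: 10 + 4 + 5 + 7 = 26
Max machine load = 29
Job totals:
  Job 1: 29
  Job 2: 12
  Job 3: 13
  Job 4: 20
Max job total = 29
Lower bound = max(29, 29) = 29

29


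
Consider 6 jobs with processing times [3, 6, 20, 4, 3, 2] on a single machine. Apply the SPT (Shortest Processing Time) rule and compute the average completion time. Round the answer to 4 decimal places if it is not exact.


Sort jobs by processing time (SPT order): [2, 3, 3, 4, 6, 20]
Compute completion times sequentially:
  Job 1: processing = 2, completes at 2
  Job 2: processing = 3, completes at 5
  Job 3: processing = 3, completes at 8
  Job 4: processing = 4, completes at 12
  Job 5: processing = 6, completes at 18
  Job 6: processing = 20, completes at 38
Sum of completion times = 83
Average completion time = 83/6 = 13.8333

13.8333


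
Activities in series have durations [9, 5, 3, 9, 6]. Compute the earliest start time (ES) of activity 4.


Activity 4 starts after activities 1 through 3 complete.
Predecessor durations: [9, 5, 3]
ES = 9 + 5 + 3 = 17

17


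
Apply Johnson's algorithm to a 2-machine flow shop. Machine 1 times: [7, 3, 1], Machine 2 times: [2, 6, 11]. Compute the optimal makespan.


Apply Johnson's rule:
  Group 1 (a <= b): [(3, 1, 11), (2, 3, 6)]
  Group 2 (a > b): [(1, 7, 2)]
Optimal job order: [3, 2, 1]
Schedule:
  Job 3: M1 done at 1, M2 done at 12
  Job 2: M1 done at 4, M2 done at 18
  Job 1: M1 done at 11, M2 done at 20
Makespan = 20

20


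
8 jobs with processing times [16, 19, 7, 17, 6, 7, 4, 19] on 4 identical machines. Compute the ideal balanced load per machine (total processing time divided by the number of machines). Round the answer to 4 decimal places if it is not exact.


Total processing time = 16 + 19 + 7 + 17 + 6 + 7 + 4 + 19 = 95
Number of machines = 4
Ideal balanced load = 95 / 4 = 23.75

23.75


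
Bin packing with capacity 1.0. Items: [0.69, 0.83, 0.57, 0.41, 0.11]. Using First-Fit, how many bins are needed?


Place items sequentially using First-Fit:
  Item 0.69 -> new Bin 1
  Item 0.83 -> new Bin 2
  Item 0.57 -> new Bin 3
  Item 0.41 -> Bin 3 (now 0.98)
  Item 0.11 -> Bin 1 (now 0.8)
Total bins used = 3

3


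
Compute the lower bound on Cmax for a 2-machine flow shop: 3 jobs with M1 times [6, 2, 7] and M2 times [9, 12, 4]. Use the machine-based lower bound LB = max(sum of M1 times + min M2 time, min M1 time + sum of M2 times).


LB1 = sum(M1 times) + min(M2 times) = 15 + 4 = 19
LB2 = min(M1 times) + sum(M2 times) = 2 + 25 = 27
Lower bound = max(LB1, LB2) = max(19, 27) = 27

27


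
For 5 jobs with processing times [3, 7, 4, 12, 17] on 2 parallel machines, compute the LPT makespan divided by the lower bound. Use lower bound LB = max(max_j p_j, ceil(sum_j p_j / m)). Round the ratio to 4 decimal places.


LPT order: [17, 12, 7, 4, 3]
Machine loads after assignment: [21, 22]
LPT makespan = 22
Lower bound = max(max_job, ceil(total/2)) = max(17, 22) = 22
Ratio = 22 / 22 = 1.0

1.0


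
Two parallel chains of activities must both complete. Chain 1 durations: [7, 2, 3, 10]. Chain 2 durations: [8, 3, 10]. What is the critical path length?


Path A total = 7 + 2 + 3 + 10 = 22
Path B total = 8 + 3 + 10 = 21
Critical path = longest path = max(22, 21) = 22

22


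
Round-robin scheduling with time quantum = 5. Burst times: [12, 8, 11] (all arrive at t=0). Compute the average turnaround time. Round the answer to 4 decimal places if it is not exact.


Time quantum = 5
Execution trace:
  J1 runs 5 units, time = 5
  J2 runs 5 units, time = 10
  J3 runs 5 units, time = 15
  J1 runs 5 units, time = 20
  J2 runs 3 units, time = 23
  J3 runs 5 units, time = 28
  J1 runs 2 units, time = 30
  J3 runs 1 units, time = 31
Finish times: [30, 23, 31]
Average turnaround = 84/3 = 28.0

28.0


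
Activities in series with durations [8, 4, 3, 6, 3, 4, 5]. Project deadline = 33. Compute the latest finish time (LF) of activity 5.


LF(activity 5) = deadline - sum of successor durations
Successors: activities 6 through 7 with durations [4, 5]
Sum of successor durations = 9
LF = 33 - 9 = 24

24


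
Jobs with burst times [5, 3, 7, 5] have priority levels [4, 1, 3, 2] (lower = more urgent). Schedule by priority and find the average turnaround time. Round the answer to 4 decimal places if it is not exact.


Sort by priority (ascending = highest first):
Order: [(1, 3), (2, 5), (3, 7), (4, 5)]
Completion times:
  Priority 1, burst=3, C=3
  Priority 2, burst=5, C=8
  Priority 3, burst=7, C=15
  Priority 4, burst=5, C=20
Average turnaround = 46/4 = 11.5

11.5


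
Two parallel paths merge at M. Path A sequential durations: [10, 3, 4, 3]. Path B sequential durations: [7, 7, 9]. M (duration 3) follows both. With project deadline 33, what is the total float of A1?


Forward pass: ES(A1) = sum of predecessors on chain A = 0
EF = ES + duration = 0 + 10 = 10
Backward pass: LF(M) = deadline = 33; LS(M) = 33 - 3 = 30
LF(A1) = LS(M) - sum(successors on chain A) = 30 - 10 = 20
LS = LF - duration = 20 - 10 = 10
Total float = LS - ES = 10 - 0 = 10

10


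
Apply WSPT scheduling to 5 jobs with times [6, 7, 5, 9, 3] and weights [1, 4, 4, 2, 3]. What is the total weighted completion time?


Compute p/w ratios and sort ascending (WSPT): [(3, 3), (5, 4), (7, 4), (9, 2), (6, 1)]
Compute weighted completion times:
  Job (p=3,w=3): C=3, w*C=3*3=9
  Job (p=5,w=4): C=8, w*C=4*8=32
  Job (p=7,w=4): C=15, w*C=4*15=60
  Job (p=9,w=2): C=24, w*C=2*24=48
  Job (p=6,w=1): C=30, w*C=1*30=30
Total weighted completion time = 179

179


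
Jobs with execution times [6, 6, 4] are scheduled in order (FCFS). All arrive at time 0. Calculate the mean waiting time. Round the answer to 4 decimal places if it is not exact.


FCFS order (as given): [6, 6, 4]
Waiting times:
  Job 1: wait = 0
  Job 2: wait = 6
  Job 3: wait = 12
Sum of waiting times = 18
Average waiting time = 18/3 = 6.0

6.0


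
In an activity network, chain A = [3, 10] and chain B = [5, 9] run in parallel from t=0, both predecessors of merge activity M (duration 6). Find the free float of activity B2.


ES(B2) = sum of predecessors on chain B = 5
EF(B2) = ES + duration = 5 + 9 = 14
Successor of B2 is M. ES(M) = max(sum(A), sum(B)) = max(13, 14) = 14
Free float = ES(successor) - EF(current) = 14 - 14 = 0

0


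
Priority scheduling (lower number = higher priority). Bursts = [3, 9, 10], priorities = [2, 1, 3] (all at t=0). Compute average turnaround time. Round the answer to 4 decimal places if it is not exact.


Sort by priority (ascending = highest first):
Order: [(1, 9), (2, 3), (3, 10)]
Completion times:
  Priority 1, burst=9, C=9
  Priority 2, burst=3, C=12
  Priority 3, burst=10, C=22
Average turnaround = 43/3 = 14.3333

14.3333


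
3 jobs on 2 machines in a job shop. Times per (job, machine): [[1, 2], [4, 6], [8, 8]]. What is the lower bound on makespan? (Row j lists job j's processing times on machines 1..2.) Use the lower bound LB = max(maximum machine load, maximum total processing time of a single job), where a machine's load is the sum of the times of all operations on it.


Machine loads:
  Machine 1: 1 + 4 + 8 = 13
  Machine 2: 2 + 6 + 8 = 16
Max machine load = 16
Job totals:
  Job 1: 3
  Job 2: 10
  Job 3: 16
Max job total = 16
Lower bound = max(16, 16) = 16

16
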